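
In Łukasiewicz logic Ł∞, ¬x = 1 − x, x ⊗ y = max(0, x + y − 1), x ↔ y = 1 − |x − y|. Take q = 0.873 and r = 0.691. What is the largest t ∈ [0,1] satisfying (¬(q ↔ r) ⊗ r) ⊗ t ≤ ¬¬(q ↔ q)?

1.000

q ↔ r = 1 − |0.873 − 0.691| = 1 − 0.182 = 0.818
¬(q ↔ r) = 1 − 0.818 = 0.182
¬(q ↔ r) ⊗ r = max(0, 0.182 + 0.691 − 1) = max(0, -0.127) = 0.000
So the left factor is ¬(q ↔ r) ⊗ r = 0.000.
q ↔ q = 1 − |0.873 − 0.873| = 1 − 0.000 = 1.000
¬(q ↔ q) = 1 − 1.000 = 0.000
¬¬(q ↔ q) = 1 − 0.000 = 1.000
So the right-hand bound is ¬¬(q ↔ q) = 1.000.
The residuum of the Łukasiewicz t-norm gives the supremum: min(1, 1 − 0.000 + 1.000).
1 − 0.000 + 1.000 = 2.000, so t = min(1, 2.000) = 1.000.
Check: 0.000 ⊗ 1.000 = max(0, 0.000) = 0.000 ≤ 1.000.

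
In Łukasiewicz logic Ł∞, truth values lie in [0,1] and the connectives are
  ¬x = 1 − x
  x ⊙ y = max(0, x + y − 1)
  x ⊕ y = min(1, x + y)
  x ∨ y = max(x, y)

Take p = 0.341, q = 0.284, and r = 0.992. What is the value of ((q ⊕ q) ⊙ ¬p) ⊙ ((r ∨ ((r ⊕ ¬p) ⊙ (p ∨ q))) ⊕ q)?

0.227

q ⊕ q = min(1, 0.284 + 0.284) = min(1, 0.568) = 0.568
¬p = 1 − 0.341 = 0.659
(q ⊕ q) ⊙ ¬p = max(0, 0.568 + 0.659 − 1) = max(0, 0.227) = 0.227
r ⊕ ¬p = min(1, 0.992 + 0.659) = min(1, 1.651) = 1.000
p ∨ q = max(0.341, 0.284) = 0.341
(r ⊕ ¬p) ⊙ (p ∨ q) = max(0, 1.000 + 0.341 − 1) = max(0, 0.341) = 0.341
r ∨ ((r ⊕ ¬p) ⊙ (p ∨ q)) = max(0.992, 0.341) = 0.992
(r ∨ ((r ⊕ ¬p) ⊙ (p ∨ q))) ⊕ q = min(1, 0.992 + 0.284) = min(1, 1.276) = 1.000
((q ⊕ q) ⊙ ¬p) ⊙ ((r ∨ ((r ⊕ ¬p) ⊙ (p ∨ q))) ⊕ q) = max(0, 0.227 + 1.000 − 1) = max(0, 0.227) = 0.227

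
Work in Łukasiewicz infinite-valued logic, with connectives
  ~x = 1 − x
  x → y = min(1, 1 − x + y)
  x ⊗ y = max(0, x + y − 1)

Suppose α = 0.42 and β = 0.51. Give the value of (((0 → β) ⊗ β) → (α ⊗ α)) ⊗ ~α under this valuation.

0.07

0 → β = min(1, 1 − 0.00 + 0.51) = min(1, 1.51) = 1.00
(0 → β) ⊗ β = max(0, 1.00 + 0.51 − 1) = max(0, 0.51) = 0.51
α ⊗ α = max(0, 0.42 + 0.42 − 1) = max(0, -0.16) = 0.00
((0 → β) ⊗ β) → (α ⊗ α) = min(1, 1 − 0.51 + 0.00) = min(1, 0.49) = 0.49
~α = 1 − 0.42 = 0.58
(((0 → β) ⊗ β) → (α ⊗ α)) ⊗ ~α = max(0, 0.49 + 0.58 − 1) = max(0, 0.07) = 0.07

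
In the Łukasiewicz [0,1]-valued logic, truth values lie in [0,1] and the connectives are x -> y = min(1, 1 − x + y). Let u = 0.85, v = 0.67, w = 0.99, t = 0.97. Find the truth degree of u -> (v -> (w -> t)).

1.00

w -> t = min(1, 1 − 0.99 + 0.97) = min(1, 0.98) = 0.98
v -> (w -> t) = min(1, 1 − 0.67 + 0.98) = min(1, 1.31) = 1.00
u -> (v -> (w -> t)) = min(1, 1 − 0.85 + 1.00) = min(1, 1.15) = 1.00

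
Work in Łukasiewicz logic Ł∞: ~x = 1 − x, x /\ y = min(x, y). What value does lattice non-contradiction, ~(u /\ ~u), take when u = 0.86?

0.86

~u = 1 − 0.86 = 0.14
u /\ ~u = min(0.86, 0.14) = 0.14
~(u /\ ~u) = 1 − 0.14 = 0.86
(The value 0.86 < 1 shows this instance is not satisfied; not a Ł∞-tautology — its value is 1 − min(a, 1−a).)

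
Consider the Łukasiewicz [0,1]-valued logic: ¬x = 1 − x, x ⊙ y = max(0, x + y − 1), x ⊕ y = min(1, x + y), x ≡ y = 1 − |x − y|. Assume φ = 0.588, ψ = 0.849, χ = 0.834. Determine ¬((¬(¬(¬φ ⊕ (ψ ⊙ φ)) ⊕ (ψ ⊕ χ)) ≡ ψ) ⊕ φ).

¬φ = 1 − 0.588 = 0.412
ψ ⊙ φ = max(0, 0.849 + 0.588 − 1) = max(0, 0.437) = 0.437
¬φ ⊕ (ψ ⊙ φ) = min(1, 0.412 + 0.437) = min(1, 0.849) = 0.849
¬(¬φ ⊕ (ψ ⊙ φ)) = 1 − 0.849 = 0.151
ψ ⊕ χ = min(1, 0.849 + 0.834) = min(1, 1.683) = 1.000
¬(¬φ ⊕ (ψ ⊙ φ)) ⊕ (ψ ⊕ χ) = min(1, 0.151 + 1.000) = min(1, 1.151) = 1.000
¬(¬(¬φ ⊕ (ψ ⊙ φ)) ⊕ (ψ ⊕ χ)) = 1 − 1.000 = 0.000
¬(¬(¬φ ⊕ (ψ ⊙ φ)) ⊕ (ψ ⊕ χ)) ≡ ψ = 1 − |0.000 − 0.849| = 1 − 0.849 = 0.151
(¬(¬(¬φ ⊕ (ψ ⊙ φ)) ⊕ (ψ ⊕ χ)) ≡ ψ) ⊕ φ = min(1, 0.151 + 0.588) = min(1, 0.739) = 0.739
¬((¬(¬(¬φ ⊕ (ψ ⊙ φ)) ⊕ (ψ ⊕ χ)) ≡ ψ) ⊕ φ) = 1 − 0.739 = 0.261

0.261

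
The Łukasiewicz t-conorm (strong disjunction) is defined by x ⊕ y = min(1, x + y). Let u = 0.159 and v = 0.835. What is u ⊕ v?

u ⊕ v = min(1, 0.159 + 0.835) = min(1, 0.994) = 0.994
For comparison, the Gödel t-conorm max(x, y) would give 0.835.

0.994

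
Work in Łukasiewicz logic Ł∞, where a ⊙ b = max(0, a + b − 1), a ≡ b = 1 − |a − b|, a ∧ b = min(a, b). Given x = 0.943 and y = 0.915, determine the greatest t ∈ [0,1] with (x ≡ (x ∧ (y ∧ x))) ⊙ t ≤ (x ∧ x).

y ∧ x = min(0.915, 0.943) = 0.915
x ∧ (y ∧ x) = min(0.943, 0.915) = 0.915
x ≡ (x ∧ (y ∧ x)) = 1 − |0.943 − 0.915| = 1 − 0.028 = 0.972
So the left factor is x ≡ (x ∧ (y ∧ x)) = 0.972.
x ∧ x = min(0.943, 0.943) = 0.943
So the right-hand bound is x ∧ x = 0.943.
The residuum of the Łukasiewicz t-norm gives the supremum: min(1, 1 − 0.972 + 0.943).
1 − 0.972 + 0.943 = 0.971, so t = min(1, 0.971) = 0.971.
Check: 0.972 ⊙ 0.971 = max(0, 0.943) = 0.943 ≤ 0.943.

0.971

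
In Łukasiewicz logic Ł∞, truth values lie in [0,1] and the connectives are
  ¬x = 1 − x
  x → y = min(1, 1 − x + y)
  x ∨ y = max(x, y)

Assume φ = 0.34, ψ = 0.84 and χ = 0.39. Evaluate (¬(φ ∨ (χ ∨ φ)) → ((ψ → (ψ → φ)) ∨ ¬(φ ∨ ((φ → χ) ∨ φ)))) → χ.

χ ∨ φ = max(0.39, 0.34) = 0.39
φ ∨ (χ ∨ φ) = max(0.34, 0.39) = 0.39
¬(φ ∨ (χ ∨ φ)) = 1 − 0.39 = 0.61
ψ → φ = min(1, 1 − 0.84 + 0.34) = min(1, 0.50) = 0.50
ψ → (ψ → φ) = min(1, 1 − 0.84 + 0.50) = min(1, 0.66) = 0.66
φ → χ = min(1, 1 − 0.34 + 0.39) = min(1, 1.05) = 1.00
(φ → χ) ∨ φ = max(1.00, 0.34) = 1.00
φ ∨ ((φ → χ) ∨ φ) = max(0.34, 1.00) = 1.00
¬(φ ∨ ((φ → χ) ∨ φ)) = 1 − 1.00 = 0.00
(ψ → (ψ → φ)) ∨ ¬(φ ∨ ((φ → χ) ∨ φ)) = max(0.66, 0.00) = 0.66
¬(φ ∨ (χ ∨ φ)) → ((ψ → (ψ → φ)) ∨ ¬(φ ∨ ((φ → χ) ∨ φ))) = min(1, 1 − 0.61 + 0.66) = min(1, 1.05) = 1.00
(¬(φ ∨ (χ ∨ φ)) → ((ψ → (ψ → φ)) ∨ ¬(φ ∨ ((φ → χ) ∨ φ)))) → χ = min(1, 1 − 1.00 + 0.39) = min(1, 0.39) = 0.39

0.39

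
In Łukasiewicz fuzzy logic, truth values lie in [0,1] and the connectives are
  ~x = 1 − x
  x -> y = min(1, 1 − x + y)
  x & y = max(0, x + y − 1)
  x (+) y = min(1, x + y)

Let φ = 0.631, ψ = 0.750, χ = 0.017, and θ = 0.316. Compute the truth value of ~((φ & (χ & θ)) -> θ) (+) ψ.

0.750

χ & θ = max(0, 0.017 + 0.316 − 1) = max(0, -0.667) = 0.000
φ & (χ & θ) = max(0, 0.631 + 0.000 − 1) = max(0, -0.369) = 0.000
(φ & (χ & θ)) -> θ = min(1, 1 − 0.000 + 0.316) = min(1, 1.316) = 1.000
~((φ & (χ & θ)) -> θ) = 1 − 1.000 = 0.000
~((φ & (χ & θ)) -> θ) (+) ψ = min(1, 0.000 + 0.750) = min(1, 0.750) = 0.750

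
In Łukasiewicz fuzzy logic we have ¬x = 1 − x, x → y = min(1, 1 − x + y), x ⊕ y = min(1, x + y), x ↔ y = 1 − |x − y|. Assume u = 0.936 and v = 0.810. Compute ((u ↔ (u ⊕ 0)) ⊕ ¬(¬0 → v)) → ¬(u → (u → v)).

u ⊕ 0 = min(1, 0.936 + 0.000) = min(1, 0.936) = 0.936
u ↔ (u ⊕ 0) = 1 − |0.936 − 0.936| = 1 − 0.000 = 1.000
¬0 = 1 − 0.000 = 1.000
¬0 → v = min(1, 1 − 1.000 + 0.810) = min(1, 0.810) = 0.810
¬(¬0 → v) = 1 − 0.810 = 0.190
(u ↔ (u ⊕ 0)) ⊕ ¬(¬0 → v) = min(1, 1.000 + 0.190) = min(1, 1.190) = 1.000
u → v = min(1, 1 − 0.936 + 0.810) = min(1, 0.874) = 0.874
u → (u → v) = min(1, 1 − 0.936 + 0.874) = min(1, 0.938) = 0.938
¬(u → (u → v)) = 1 − 0.938 = 0.062
((u ↔ (u ⊕ 0)) ⊕ ¬(¬0 → v)) → ¬(u → (u → v)) = min(1, 1 − 1.000 + 0.062) = min(1, 0.062) = 0.062

0.062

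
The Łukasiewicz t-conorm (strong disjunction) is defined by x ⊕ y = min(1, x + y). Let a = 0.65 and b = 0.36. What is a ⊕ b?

1.00

a ⊕ b = min(1, 0.65 + 0.36) = min(1, 1.01) = 1.00
For comparison, the Gödel t-conorm max(x, y) would give 0.65.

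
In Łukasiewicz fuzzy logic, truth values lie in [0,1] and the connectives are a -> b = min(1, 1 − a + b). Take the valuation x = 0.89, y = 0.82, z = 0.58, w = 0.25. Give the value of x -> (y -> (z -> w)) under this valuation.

z -> w = min(1, 1 − 0.58 + 0.25) = min(1, 0.67) = 0.67
y -> (z -> w) = min(1, 1 − 0.82 + 0.67) = min(1, 0.85) = 0.85
x -> (y -> (z -> w)) = min(1, 1 − 0.89 + 0.85) = min(1, 0.96) = 0.96

0.96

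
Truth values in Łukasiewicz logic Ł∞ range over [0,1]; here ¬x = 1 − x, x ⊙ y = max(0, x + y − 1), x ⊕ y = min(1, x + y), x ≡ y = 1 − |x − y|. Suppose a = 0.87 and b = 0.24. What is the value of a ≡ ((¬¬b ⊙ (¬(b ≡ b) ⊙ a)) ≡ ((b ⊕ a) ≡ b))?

0.89

¬b = 1 − 0.24 = 0.76
¬¬b = 1 − 0.76 = 0.24
b ≡ b = 1 − |0.24 − 0.24| = 1 − 0.00 = 1.00
¬(b ≡ b) = 1 − 1.00 = 0.00
¬(b ≡ b) ⊙ a = max(0, 0.00 + 0.87 − 1) = max(0, -0.13) = 0.00
¬¬b ⊙ (¬(b ≡ b) ⊙ a) = max(0, 0.24 + 0.00 − 1) = max(0, -0.76) = 0.00
b ⊕ a = min(1, 0.24 + 0.87) = min(1, 1.11) = 1.00
(b ⊕ a) ≡ b = 1 − |1.00 − 0.24| = 1 − 0.76 = 0.24
(¬¬b ⊙ (¬(b ≡ b) ⊙ a)) ≡ ((b ⊕ a) ≡ b) = 1 − |0.00 − 0.24| = 1 − 0.24 = 0.76
a ≡ ((¬¬b ⊙ (¬(b ≡ b) ⊙ a)) ≡ ((b ⊕ a) ≡ b)) = 1 − |0.87 − 0.76| = 1 − 0.11 = 0.89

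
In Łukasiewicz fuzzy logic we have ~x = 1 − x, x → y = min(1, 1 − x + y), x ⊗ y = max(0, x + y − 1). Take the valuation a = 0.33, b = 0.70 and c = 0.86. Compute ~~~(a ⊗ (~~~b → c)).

~b = 1 − 0.70 = 0.30
~~b = 1 − 0.30 = 0.70
~~~b = 1 − 0.70 = 0.30
~~~b → c = min(1, 1 − 0.30 + 0.86) = min(1, 1.56) = 1.00
a ⊗ (~~~b → c) = max(0, 0.33 + 1.00 − 1) = max(0, 0.33) = 0.33
~(a ⊗ (~~~b → c)) = 1 − 0.33 = 0.67
~~(a ⊗ (~~~b → c)) = 1 − 0.67 = 0.33
~~~(a ⊗ (~~~b → c)) = 1 − 0.33 = 0.67

0.67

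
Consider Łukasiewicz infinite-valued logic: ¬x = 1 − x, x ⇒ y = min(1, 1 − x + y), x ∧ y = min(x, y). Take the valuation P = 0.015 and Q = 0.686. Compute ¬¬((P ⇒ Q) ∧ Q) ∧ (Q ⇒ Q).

0.686

P ⇒ Q = min(1, 1 − 0.015 + 0.686) = min(1, 1.671) = 1.000
(P ⇒ Q) ∧ Q = min(1.000, 0.686) = 0.686
¬((P ⇒ Q) ∧ Q) = 1 − 0.686 = 0.314
¬¬((P ⇒ Q) ∧ Q) = 1 − 0.314 = 0.686
Q ⇒ Q = min(1, 1 − 0.686 + 0.686) = min(1, 1.000) = 1.000
¬¬((P ⇒ Q) ∧ Q) ∧ (Q ⇒ Q) = min(0.686, 1.000) = 0.686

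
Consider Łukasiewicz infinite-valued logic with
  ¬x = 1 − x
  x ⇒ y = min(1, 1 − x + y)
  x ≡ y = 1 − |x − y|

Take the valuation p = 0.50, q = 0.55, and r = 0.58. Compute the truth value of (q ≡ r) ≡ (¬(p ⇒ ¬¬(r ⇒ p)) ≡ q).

0.48

q ≡ r = 1 − |0.55 − 0.58| = 1 − 0.03 = 0.97
r ⇒ p = min(1, 1 − 0.58 + 0.50) = min(1, 0.92) = 0.92
¬(r ⇒ p) = 1 − 0.92 = 0.08
¬¬(r ⇒ p) = 1 − 0.08 = 0.92
p ⇒ ¬¬(r ⇒ p) = min(1, 1 − 0.50 + 0.92) = min(1, 1.42) = 1.00
¬(p ⇒ ¬¬(r ⇒ p)) = 1 − 1.00 = 0.00
¬(p ⇒ ¬¬(r ⇒ p)) ≡ q = 1 − |0.00 − 0.55| = 1 − 0.55 = 0.45
(q ≡ r) ≡ (¬(p ⇒ ¬¬(r ⇒ p)) ≡ q) = 1 − |0.97 − 0.45| = 1 − 0.52 = 0.48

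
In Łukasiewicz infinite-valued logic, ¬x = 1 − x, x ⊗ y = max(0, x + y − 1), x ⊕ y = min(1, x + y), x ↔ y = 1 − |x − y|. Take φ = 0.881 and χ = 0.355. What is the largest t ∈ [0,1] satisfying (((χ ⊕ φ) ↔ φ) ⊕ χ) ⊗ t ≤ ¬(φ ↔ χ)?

χ ⊕ φ = min(1, 0.355 + 0.881) = min(1, 1.236) = 1.000
(χ ⊕ φ) ↔ φ = 1 − |1.000 − 0.881| = 1 − 0.119 = 0.881
((χ ⊕ φ) ↔ φ) ⊕ χ = min(1, 0.881 + 0.355) = min(1, 1.236) = 1.000
So the left factor is ((χ ⊕ φ) ↔ φ) ⊕ χ = 1.000.
φ ↔ χ = 1 − |0.881 − 0.355| = 1 − 0.526 = 0.474
¬(φ ↔ χ) = 1 − 0.474 = 0.526
So the right-hand bound is ¬(φ ↔ χ) = 0.526.
The residuum of the Łukasiewicz t-norm gives the supremum: min(1, 1 − 1.000 + 0.526).
1 − 1.000 + 0.526 = 0.526, so t = min(1, 0.526) = 0.526.
Check: 1.000 ⊗ 0.526 = max(0, 0.526) = 0.526 ≤ 0.526.

0.526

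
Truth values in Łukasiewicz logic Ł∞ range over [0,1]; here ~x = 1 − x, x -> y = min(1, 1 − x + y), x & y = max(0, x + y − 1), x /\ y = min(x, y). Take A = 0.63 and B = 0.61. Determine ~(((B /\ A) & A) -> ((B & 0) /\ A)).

B /\ A = min(0.61, 0.63) = 0.61
(B /\ A) & A = max(0, 0.61 + 0.63 − 1) = max(0, 0.24) = 0.24
B & 0 = max(0, 0.61 + 0.00 − 1) = max(0, -0.39) = 0.00
(B & 0) /\ A = min(0.00, 0.63) = 0.00
((B /\ A) & A) -> ((B & 0) /\ A) = min(1, 1 − 0.24 + 0.00) = min(1, 0.76) = 0.76
~(((B /\ A) & A) -> ((B & 0) /\ A)) = 1 − 0.76 = 0.24

0.24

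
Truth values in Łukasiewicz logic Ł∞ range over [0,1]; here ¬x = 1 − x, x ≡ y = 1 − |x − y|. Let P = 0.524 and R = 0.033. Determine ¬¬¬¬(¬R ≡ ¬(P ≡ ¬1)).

0.557

¬R = 1 − 0.033 = 0.967
¬1 = 1 − 1.000 = 0.000
P ≡ ¬1 = 1 − |0.524 − 0.000| = 1 − 0.524 = 0.476
¬(P ≡ ¬1) = 1 − 0.476 = 0.524
¬R ≡ ¬(P ≡ ¬1) = 1 − |0.967 − 0.524| = 1 − 0.443 = 0.557
¬(¬R ≡ ¬(P ≡ ¬1)) = 1 − 0.557 = 0.443
¬¬(¬R ≡ ¬(P ≡ ¬1)) = 1 − 0.443 = 0.557
¬¬¬(¬R ≡ ¬(P ≡ ¬1)) = 1 − 0.557 = 0.443
¬¬¬¬(¬R ≡ ¬(P ≡ ¬1)) = 1 − 0.443 = 0.557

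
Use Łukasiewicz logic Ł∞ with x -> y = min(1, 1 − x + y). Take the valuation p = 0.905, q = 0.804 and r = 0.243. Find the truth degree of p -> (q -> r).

0.534

q -> r = min(1, 1 − 0.804 + 0.243) = min(1, 0.439) = 0.439
p -> (q -> r) = min(1, 1 − 0.905 + 0.439) = min(1, 0.534) = 0.534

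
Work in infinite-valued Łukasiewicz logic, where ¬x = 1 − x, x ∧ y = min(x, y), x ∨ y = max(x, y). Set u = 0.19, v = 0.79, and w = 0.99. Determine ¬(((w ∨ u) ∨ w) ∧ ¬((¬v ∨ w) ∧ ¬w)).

w ∨ u = max(0.99, 0.19) = 0.99
(w ∨ u) ∨ w = max(0.99, 0.99) = 0.99
¬v = 1 − 0.79 = 0.21
¬v ∨ w = max(0.21, 0.99) = 0.99
¬w = 1 − 0.99 = 0.01
(¬v ∨ w) ∧ ¬w = min(0.99, 0.01) = 0.01
¬((¬v ∨ w) ∧ ¬w) = 1 − 0.01 = 0.99
((w ∨ u) ∨ w) ∧ ¬((¬v ∨ w) ∧ ¬w) = min(0.99, 0.99) = 0.99
¬(((w ∨ u) ∨ w) ∧ ¬((¬v ∨ w) ∧ ¬w)) = 1 − 0.99 = 0.01

0.01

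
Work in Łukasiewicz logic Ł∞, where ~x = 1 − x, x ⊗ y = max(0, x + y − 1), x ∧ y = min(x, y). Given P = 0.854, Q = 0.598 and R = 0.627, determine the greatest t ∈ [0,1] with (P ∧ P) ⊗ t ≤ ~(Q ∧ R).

0.548

P ∧ P = min(0.854, 0.854) = 0.854
So the left factor is P ∧ P = 0.854.
Q ∧ R = min(0.598, 0.627) = 0.598
~(Q ∧ R) = 1 − 0.598 = 0.402
So the right-hand bound is ~(Q ∧ R) = 0.402.
The residuum of the Łukasiewicz t-norm gives the supremum: min(1, 1 − 0.854 + 0.402).
1 − 0.854 + 0.402 = 0.548, so t = min(1, 0.548) = 0.548.
Check: 0.854 ⊗ 0.548 = max(0, 0.402) = 0.402 ≤ 0.402.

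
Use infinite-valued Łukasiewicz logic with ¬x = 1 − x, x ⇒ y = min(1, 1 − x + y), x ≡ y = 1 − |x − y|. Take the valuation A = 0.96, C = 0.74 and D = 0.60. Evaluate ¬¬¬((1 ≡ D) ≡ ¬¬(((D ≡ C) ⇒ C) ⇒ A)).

0.40

1 ≡ D = 1 − |1.00 − 0.60| = 1 − 0.40 = 0.60
D ≡ C = 1 − |0.60 − 0.74| = 1 − 0.14 = 0.86
(D ≡ C) ⇒ C = min(1, 1 − 0.86 + 0.74) = min(1, 0.88) = 0.88
((D ≡ C) ⇒ C) ⇒ A = min(1, 1 − 0.88 + 0.96) = min(1, 1.08) = 1.00
¬(((D ≡ C) ⇒ C) ⇒ A) = 1 − 1.00 = 0.00
¬¬(((D ≡ C) ⇒ C) ⇒ A) = 1 − 0.00 = 1.00
(1 ≡ D) ≡ ¬¬(((D ≡ C) ⇒ C) ⇒ A) = 1 − |0.60 − 1.00| = 1 − 0.40 = 0.60
¬((1 ≡ D) ≡ ¬¬(((D ≡ C) ⇒ C) ⇒ A)) = 1 − 0.60 = 0.40
¬¬((1 ≡ D) ≡ ¬¬(((D ≡ C) ⇒ C) ⇒ A)) = 1 − 0.40 = 0.60
¬¬¬((1 ≡ D) ≡ ¬¬(((D ≡ C) ⇒ C) ⇒ A)) = 1 − 0.60 = 0.40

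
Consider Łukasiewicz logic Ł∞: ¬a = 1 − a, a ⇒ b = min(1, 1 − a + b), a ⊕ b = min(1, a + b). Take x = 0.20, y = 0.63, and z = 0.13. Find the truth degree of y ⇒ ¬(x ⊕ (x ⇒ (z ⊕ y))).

z ⊕ y = min(1, 0.13 + 0.63) = min(1, 0.76) = 0.76
x ⇒ (z ⊕ y) = min(1, 1 − 0.20 + 0.76) = min(1, 1.56) = 1.00
x ⊕ (x ⇒ (z ⊕ y)) = min(1, 0.20 + 1.00) = min(1, 1.20) = 1.00
¬(x ⊕ (x ⇒ (z ⊕ y))) = 1 − 1.00 = 0.00
y ⇒ ¬(x ⊕ (x ⇒ (z ⊕ y))) = min(1, 1 − 0.63 + 0.00) = min(1, 0.37) = 0.37

0.37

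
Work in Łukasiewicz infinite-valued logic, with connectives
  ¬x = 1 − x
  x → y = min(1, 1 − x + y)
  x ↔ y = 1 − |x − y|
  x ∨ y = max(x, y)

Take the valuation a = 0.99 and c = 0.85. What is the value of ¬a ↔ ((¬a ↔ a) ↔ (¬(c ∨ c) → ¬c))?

¬a = 1 − 0.99 = 0.01
¬a ↔ a = 1 − |0.01 − 0.99| = 1 − 0.98 = 0.02
c ∨ c = max(0.85, 0.85) = 0.85
¬(c ∨ c) = 1 − 0.85 = 0.15
¬c = 1 − 0.85 = 0.15
¬(c ∨ c) → ¬c = min(1, 1 − 0.15 + 0.15) = min(1, 1.00) = 1.00
(¬a ↔ a) ↔ (¬(c ∨ c) → ¬c) = 1 − |0.02 − 1.00| = 1 − 0.98 = 0.02
¬a ↔ ((¬a ↔ a) ↔ (¬(c ∨ c) → ¬c)) = 1 − |0.01 − 0.02| = 1 − 0.01 = 0.99

0.99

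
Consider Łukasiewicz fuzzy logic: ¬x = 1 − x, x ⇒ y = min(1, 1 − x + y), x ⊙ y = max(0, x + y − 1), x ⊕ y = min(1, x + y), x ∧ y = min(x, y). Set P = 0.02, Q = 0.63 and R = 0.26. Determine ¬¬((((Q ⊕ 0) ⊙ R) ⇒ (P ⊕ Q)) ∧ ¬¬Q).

Q ⊕ 0 = min(1, 0.63 + 0.00) = min(1, 0.63) = 0.63
(Q ⊕ 0) ⊙ R = max(0, 0.63 + 0.26 − 1) = max(0, -0.11) = 0.00
P ⊕ Q = min(1, 0.02 + 0.63) = min(1, 0.65) = 0.65
((Q ⊕ 0) ⊙ R) ⇒ (P ⊕ Q) = min(1, 1 − 0.00 + 0.65) = min(1, 1.65) = 1.00
¬Q = 1 − 0.63 = 0.37
¬¬Q = 1 − 0.37 = 0.63
(((Q ⊕ 0) ⊙ R) ⇒ (P ⊕ Q)) ∧ ¬¬Q = min(1.00, 0.63) = 0.63
¬((((Q ⊕ 0) ⊙ R) ⇒ (P ⊕ Q)) ∧ ¬¬Q) = 1 − 0.63 = 0.37
¬¬((((Q ⊕ 0) ⊙ R) ⇒ (P ⊕ Q)) ∧ ¬¬Q) = 1 − 0.37 = 0.63

0.63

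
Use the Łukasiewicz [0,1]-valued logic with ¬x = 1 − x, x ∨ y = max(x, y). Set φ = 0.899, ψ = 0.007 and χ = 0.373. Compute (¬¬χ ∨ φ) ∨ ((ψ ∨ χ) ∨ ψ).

0.899

¬χ = 1 − 0.373 = 0.627
¬¬χ = 1 − 0.627 = 0.373
¬¬χ ∨ φ = max(0.373, 0.899) = 0.899
ψ ∨ χ = max(0.007, 0.373) = 0.373
(ψ ∨ χ) ∨ ψ = max(0.373, 0.007) = 0.373
(¬¬χ ∨ φ) ∨ ((ψ ∨ χ) ∨ ψ) = max(0.899, 0.373) = 0.899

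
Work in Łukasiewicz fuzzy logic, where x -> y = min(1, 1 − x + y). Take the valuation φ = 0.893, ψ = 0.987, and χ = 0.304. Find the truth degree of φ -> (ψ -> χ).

0.424

ψ -> χ = min(1, 1 − 0.987 + 0.304) = min(1, 0.317) = 0.317
φ -> (ψ -> χ) = min(1, 1 − 0.893 + 0.317) = min(1, 0.424) = 0.424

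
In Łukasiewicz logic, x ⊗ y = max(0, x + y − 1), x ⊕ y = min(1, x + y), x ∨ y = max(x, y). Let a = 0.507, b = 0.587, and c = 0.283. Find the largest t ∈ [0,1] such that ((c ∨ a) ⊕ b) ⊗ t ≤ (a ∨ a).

c ∨ a = max(0.283, 0.507) = 0.507
(c ∨ a) ⊕ b = min(1, 0.507 + 0.587) = min(1, 1.094) = 1.000
So the left factor is (c ∨ a) ⊕ b = 1.000.
a ∨ a = max(0.507, 0.507) = 0.507
So the right-hand bound is a ∨ a = 0.507.
The residuum of the Łukasiewicz t-norm gives the supremum: min(1, 1 − 1.000 + 0.507).
1 − 1.000 + 0.507 = 0.507, so t = min(1, 0.507) = 0.507.
Check: 1.000 ⊗ 0.507 = max(0, 0.507) = 0.507 ≤ 0.507.

0.507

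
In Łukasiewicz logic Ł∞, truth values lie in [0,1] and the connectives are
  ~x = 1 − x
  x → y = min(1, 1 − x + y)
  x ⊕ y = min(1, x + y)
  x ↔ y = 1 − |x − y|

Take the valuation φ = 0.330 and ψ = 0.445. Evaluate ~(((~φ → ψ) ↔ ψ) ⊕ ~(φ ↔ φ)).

~φ = 1 − 0.330 = 0.670
~φ → ψ = min(1, 1 − 0.670 + 0.445) = min(1, 0.775) = 0.775
(~φ → ψ) ↔ ψ = 1 − |0.775 − 0.445| = 1 − 0.330 = 0.670
φ ↔ φ = 1 − |0.330 − 0.330| = 1 − 0.000 = 1.000
~(φ ↔ φ) = 1 − 1.000 = 0.000
((~φ → ψ) ↔ ψ) ⊕ ~(φ ↔ φ) = min(1, 0.670 + 0.000) = min(1, 0.670) = 0.670
~(((~φ → ψ) ↔ ψ) ⊕ ~(φ ↔ φ)) = 1 − 0.670 = 0.330

0.330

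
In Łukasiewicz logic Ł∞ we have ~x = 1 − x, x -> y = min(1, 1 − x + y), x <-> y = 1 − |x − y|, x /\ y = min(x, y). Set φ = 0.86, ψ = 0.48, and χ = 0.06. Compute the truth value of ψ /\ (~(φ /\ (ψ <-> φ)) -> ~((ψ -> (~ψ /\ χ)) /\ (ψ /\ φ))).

0.48

ψ <-> φ = 1 − |0.48 − 0.86| = 1 − 0.38 = 0.62
φ /\ (ψ <-> φ) = min(0.86, 0.62) = 0.62
~(φ /\ (ψ <-> φ)) = 1 − 0.62 = 0.38
~ψ = 1 − 0.48 = 0.52
~ψ /\ χ = min(0.52, 0.06) = 0.06
ψ -> (~ψ /\ χ) = min(1, 1 − 0.48 + 0.06) = min(1, 0.58) = 0.58
ψ /\ φ = min(0.48, 0.86) = 0.48
(ψ -> (~ψ /\ χ)) /\ (ψ /\ φ) = min(0.58, 0.48) = 0.48
~((ψ -> (~ψ /\ χ)) /\ (ψ /\ φ)) = 1 − 0.48 = 0.52
~(φ /\ (ψ <-> φ)) -> ~((ψ -> (~ψ /\ χ)) /\ (ψ /\ φ)) = min(1, 1 − 0.38 + 0.52) = min(1, 1.14) = 1.00
ψ /\ (~(φ /\ (ψ <-> φ)) -> ~((ψ -> (~ψ /\ χ)) /\ (ψ /\ φ))) = min(0.48, 1.00) = 0.48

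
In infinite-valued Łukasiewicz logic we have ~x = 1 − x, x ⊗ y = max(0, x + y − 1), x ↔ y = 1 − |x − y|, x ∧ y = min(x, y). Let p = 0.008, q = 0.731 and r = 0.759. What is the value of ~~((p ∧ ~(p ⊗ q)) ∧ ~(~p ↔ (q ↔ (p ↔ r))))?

0.008

p ⊗ q = max(0, 0.008 + 0.731 − 1) = max(0, -0.261) = 0.000
~(p ⊗ q) = 1 − 0.000 = 1.000
p ∧ ~(p ⊗ q) = min(0.008, 1.000) = 0.008
~p = 1 − 0.008 = 0.992
p ↔ r = 1 − |0.008 − 0.759| = 1 − 0.751 = 0.249
q ↔ (p ↔ r) = 1 − |0.731 − 0.249| = 1 − 0.482 = 0.518
~p ↔ (q ↔ (p ↔ r)) = 1 − |0.992 − 0.518| = 1 − 0.474 = 0.526
~(~p ↔ (q ↔ (p ↔ r))) = 1 − 0.526 = 0.474
(p ∧ ~(p ⊗ q)) ∧ ~(~p ↔ (q ↔ (p ↔ r))) = min(0.008, 0.474) = 0.008
~((p ∧ ~(p ⊗ q)) ∧ ~(~p ↔ (q ↔ (p ↔ r)))) = 1 − 0.008 = 0.992
~~((p ∧ ~(p ⊗ q)) ∧ ~(~p ↔ (q ↔ (p ↔ r)))) = 1 − 0.992 = 0.008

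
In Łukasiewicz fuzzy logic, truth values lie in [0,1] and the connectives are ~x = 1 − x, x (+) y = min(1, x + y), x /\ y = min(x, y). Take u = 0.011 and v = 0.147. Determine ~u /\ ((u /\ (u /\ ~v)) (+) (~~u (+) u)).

0.033

~u = 1 − 0.011 = 0.989
~v = 1 − 0.147 = 0.853
u /\ ~v = min(0.011, 0.853) = 0.011
u /\ (u /\ ~v) = min(0.011, 0.011) = 0.011
~~u = 1 − 0.989 = 0.011
~~u (+) u = min(1, 0.011 + 0.011) = min(1, 0.022) = 0.022
(u /\ (u /\ ~v)) (+) (~~u (+) u) = min(1, 0.011 + 0.022) = min(1, 0.033) = 0.033
~u /\ ((u /\ (u /\ ~v)) (+) (~~u (+) u)) = min(0.989, 0.033) = 0.033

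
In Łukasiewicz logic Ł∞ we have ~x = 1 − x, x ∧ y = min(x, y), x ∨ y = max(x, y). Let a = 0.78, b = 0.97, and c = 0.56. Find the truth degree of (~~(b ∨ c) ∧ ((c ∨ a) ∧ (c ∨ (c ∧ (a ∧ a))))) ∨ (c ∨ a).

0.78

b ∨ c = max(0.97, 0.56) = 0.97
~(b ∨ c) = 1 − 0.97 = 0.03
~~(b ∨ c) = 1 − 0.03 = 0.97
c ∨ a = max(0.56, 0.78) = 0.78
a ∧ a = min(0.78, 0.78) = 0.78
c ∧ (a ∧ a) = min(0.56, 0.78) = 0.56
c ∨ (c ∧ (a ∧ a)) = max(0.56, 0.56) = 0.56
(c ∨ a) ∧ (c ∨ (c ∧ (a ∧ a))) = min(0.78, 0.56) = 0.56
~~(b ∨ c) ∧ ((c ∨ a) ∧ (c ∨ (c ∧ (a ∧ a)))) = min(0.97, 0.56) = 0.56
(~~(b ∨ c) ∧ ((c ∨ a) ∧ (c ∨ (c ∧ (a ∧ a))))) ∨ (c ∨ a) = max(0.56, 0.78) = 0.78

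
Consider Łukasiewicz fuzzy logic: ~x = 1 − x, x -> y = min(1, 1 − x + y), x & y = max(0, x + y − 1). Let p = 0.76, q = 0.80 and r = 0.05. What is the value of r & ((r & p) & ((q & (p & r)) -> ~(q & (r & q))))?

0.00

r & p = max(0, 0.05 + 0.76 − 1) = max(0, -0.19) = 0.00
p & r = max(0, 0.76 + 0.05 − 1) = max(0, -0.19) = 0.00
q & (p & r) = max(0, 0.80 + 0.00 − 1) = max(0, -0.20) = 0.00
r & q = max(0, 0.05 + 0.80 − 1) = max(0, -0.15) = 0.00
q & (r & q) = max(0, 0.80 + 0.00 − 1) = max(0, -0.20) = 0.00
~(q & (r & q)) = 1 − 0.00 = 1.00
(q & (p & r)) -> ~(q & (r & q)) = min(1, 1 − 0.00 + 1.00) = min(1, 2.00) = 1.00
(r & p) & ((q & (p & r)) -> ~(q & (r & q))) = max(0, 0.00 + 1.00 − 1) = max(0, 0.00) = 0.00
r & ((r & p) & ((q & (p & r)) -> ~(q & (r & q)))) = max(0, 0.05 + 0.00 − 1) = max(0, -0.95) = 0.00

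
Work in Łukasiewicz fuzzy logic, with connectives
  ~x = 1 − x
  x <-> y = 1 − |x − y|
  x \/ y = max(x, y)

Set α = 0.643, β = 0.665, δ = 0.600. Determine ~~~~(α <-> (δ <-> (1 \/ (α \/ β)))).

α \/ β = max(0.643, 0.665) = 0.665
1 \/ (α \/ β) = max(1.000, 0.665) = 1.000
δ <-> (1 \/ (α \/ β)) = 1 − |0.600 − 1.000| = 1 − 0.400 = 0.600
α <-> (δ <-> (1 \/ (α \/ β))) = 1 − |0.643 − 0.600| = 1 − 0.043 = 0.957
~(α <-> (δ <-> (1 \/ (α \/ β)))) = 1 − 0.957 = 0.043
~~(α <-> (δ <-> (1 \/ (α \/ β)))) = 1 − 0.043 = 0.957
~~~(α <-> (δ <-> (1 \/ (α \/ β)))) = 1 − 0.957 = 0.043
~~~~(α <-> (δ <-> (1 \/ (α \/ β)))) = 1 − 0.043 = 0.957

0.957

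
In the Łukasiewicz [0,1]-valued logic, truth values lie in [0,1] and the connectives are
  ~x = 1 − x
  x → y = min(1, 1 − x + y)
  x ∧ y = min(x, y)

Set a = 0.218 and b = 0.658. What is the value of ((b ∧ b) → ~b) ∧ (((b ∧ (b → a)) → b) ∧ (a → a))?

b ∧ b = min(0.658, 0.658) = 0.658
~b = 1 − 0.658 = 0.342
(b ∧ b) → ~b = min(1, 1 − 0.658 + 0.342) = min(1, 0.684) = 0.684
b → a = min(1, 1 − 0.658 + 0.218) = min(1, 0.560) = 0.560
b ∧ (b → a) = min(0.658, 0.560) = 0.560
(b ∧ (b → a)) → b = min(1, 1 − 0.560 + 0.658) = min(1, 1.098) = 1.000
a → a = min(1, 1 − 0.218 + 0.218) = min(1, 1.000) = 1.000
((b ∧ (b → a)) → b) ∧ (a → a) = min(1.000, 1.000) = 1.000
((b ∧ b) → ~b) ∧ (((b ∧ (b → a)) → b) ∧ (a → a)) = min(0.684, 1.000) = 0.684

0.684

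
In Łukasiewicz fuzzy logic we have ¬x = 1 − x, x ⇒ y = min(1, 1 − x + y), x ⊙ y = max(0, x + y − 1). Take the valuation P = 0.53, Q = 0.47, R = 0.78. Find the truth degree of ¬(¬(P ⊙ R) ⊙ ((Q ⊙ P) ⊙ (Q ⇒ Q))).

1.00

P ⊙ R = max(0, 0.53 + 0.78 − 1) = max(0, 0.31) = 0.31
¬(P ⊙ R) = 1 − 0.31 = 0.69
Q ⊙ P = max(0, 0.47 + 0.53 − 1) = max(0, 0.00) = 0.00
Q ⇒ Q = min(1, 1 − 0.47 + 0.47) = min(1, 1.00) = 1.00
(Q ⊙ P) ⊙ (Q ⇒ Q) = max(0, 0.00 + 1.00 − 1) = max(0, 0.00) = 0.00
¬(P ⊙ R) ⊙ ((Q ⊙ P) ⊙ (Q ⇒ Q)) = max(0, 0.69 + 0.00 − 1) = max(0, -0.31) = 0.00
¬(¬(P ⊙ R) ⊙ ((Q ⊙ P) ⊙ (Q ⇒ Q))) = 1 − 0.00 = 1.00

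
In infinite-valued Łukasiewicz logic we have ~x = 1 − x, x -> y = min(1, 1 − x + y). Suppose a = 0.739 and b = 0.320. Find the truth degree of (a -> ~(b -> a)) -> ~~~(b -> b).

b -> a = min(1, 1 − 0.320 + 0.739) = min(1, 1.419) = 1.000
~(b -> a) = 1 − 1.000 = 0.000
a -> ~(b -> a) = min(1, 1 − 0.739 + 0.000) = min(1, 0.261) = 0.261
b -> b = min(1, 1 − 0.320 + 0.320) = min(1, 1.000) = 1.000
~(b -> b) = 1 − 1.000 = 0.000
~~(b -> b) = 1 − 0.000 = 1.000
~~~(b -> b) = 1 − 1.000 = 0.000
(a -> ~(b -> a)) -> ~~~(b -> b) = min(1, 1 − 0.261 + 0.000) = min(1, 0.739) = 0.739

0.739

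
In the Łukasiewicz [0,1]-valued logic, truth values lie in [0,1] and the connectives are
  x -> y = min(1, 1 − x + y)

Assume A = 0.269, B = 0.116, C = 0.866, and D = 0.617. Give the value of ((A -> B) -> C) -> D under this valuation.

0.617

A -> B = min(1, 1 − 0.269 + 0.116) = min(1, 0.847) = 0.847
(A -> B) -> C = min(1, 1 − 0.847 + 0.866) = min(1, 1.019) = 1.000
((A -> B) -> C) -> D = min(1, 1 − 1.000 + 0.617) = min(1, 0.617) = 0.617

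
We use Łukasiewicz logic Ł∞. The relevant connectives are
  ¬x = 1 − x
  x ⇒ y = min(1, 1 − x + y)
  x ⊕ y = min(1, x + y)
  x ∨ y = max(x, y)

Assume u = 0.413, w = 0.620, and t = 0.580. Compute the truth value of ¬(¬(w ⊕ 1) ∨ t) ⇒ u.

w ⊕ 1 = min(1, 0.620 + 1.000) = min(1, 1.620) = 1.000
¬(w ⊕ 1) = 1 − 1.000 = 0.000
¬(w ⊕ 1) ∨ t = max(0.000, 0.580) = 0.580
¬(¬(w ⊕ 1) ∨ t) = 1 − 0.580 = 0.420
¬(¬(w ⊕ 1) ∨ t) ⇒ u = min(1, 1 − 0.420 + 0.413) = min(1, 0.993) = 0.993

0.993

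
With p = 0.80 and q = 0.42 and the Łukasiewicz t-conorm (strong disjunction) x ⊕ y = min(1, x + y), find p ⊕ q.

p ⊕ q = min(1, 0.80 + 0.42) = min(1, 1.22) = 1.00
For comparison, the Gödel t-conorm max(x, y) would give 0.80.

1.00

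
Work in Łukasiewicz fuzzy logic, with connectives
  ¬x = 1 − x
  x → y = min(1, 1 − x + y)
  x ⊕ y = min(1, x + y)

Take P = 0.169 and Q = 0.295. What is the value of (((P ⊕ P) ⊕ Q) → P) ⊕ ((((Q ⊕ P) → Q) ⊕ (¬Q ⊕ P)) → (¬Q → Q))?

P ⊕ P = min(1, 0.169 + 0.169) = min(1, 0.338) = 0.338
(P ⊕ P) ⊕ Q = min(1, 0.338 + 0.295) = min(1, 0.633) = 0.633
((P ⊕ P) ⊕ Q) → P = min(1, 1 − 0.633 + 0.169) = min(1, 0.536) = 0.536
Q ⊕ P = min(1, 0.295 + 0.169) = min(1, 0.464) = 0.464
(Q ⊕ P) → Q = min(1, 1 − 0.464 + 0.295) = min(1, 0.831) = 0.831
¬Q = 1 − 0.295 = 0.705
¬Q ⊕ P = min(1, 0.705 + 0.169) = min(1, 0.874) = 0.874
((Q ⊕ P) → Q) ⊕ (¬Q ⊕ P) = min(1, 0.831 + 0.874) = min(1, 1.705) = 1.000
¬Q → Q = min(1, 1 − 0.705 + 0.295) = min(1, 0.590) = 0.590
(((Q ⊕ P) → Q) ⊕ (¬Q ⊕ P)) → (¬Q → Q) = min(1, 1 − 1.000 + 0.590) = min(1, 0.590) = 0.590
(((P ⊕ P) ⊕ Q) → P) ⊕ ((((Q ⊕ P) → Q) ⊕ (¬Q ⊕ P)) → (¬Q → Q)) = min(1, 0.536 + 0.590) = min(1, 1.126) = 1.000

1.000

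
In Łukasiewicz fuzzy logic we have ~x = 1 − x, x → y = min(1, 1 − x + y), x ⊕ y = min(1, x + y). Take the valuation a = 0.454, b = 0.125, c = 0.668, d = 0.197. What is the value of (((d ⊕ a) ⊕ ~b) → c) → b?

0.457

d ⊕ a = min(1, 0.197 + 0.454) = min(1, 0.651) = 0.651
~b = 1 − 0.125 = 0.875
(d ⊕ a) ⊕ ~b = min(1, 0.651 + 0.875) = min(1, 1.526) = 1.000
((d ⊕ a) ⊕ ~b) → c = min(1, 1 − 1.000 + 0.668) = min(1, 0.668) = 0.668
(((d ⊕ a) ⊕ ~b) → c) → b = min(1, 1 − 0.668 + 0.125) = min(1, 0.457) = 0.457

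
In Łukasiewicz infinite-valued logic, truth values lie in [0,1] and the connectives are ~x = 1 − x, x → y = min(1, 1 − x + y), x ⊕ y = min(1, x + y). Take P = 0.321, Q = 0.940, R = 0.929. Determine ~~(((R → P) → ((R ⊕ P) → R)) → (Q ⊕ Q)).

R → P = min(1, 1 − 0.929 + 0.321) = min(1, 0.392) = 0.392
R ⊕ P = min(1, 0.929 + 0.321) = min(1, 1.250) = 1.000
(R ⊕ P) → R = min(1, 1 − 1.000 + 0.929) = min(1, 0.929) = 0.929
(R → P) → ((R ⊕ P) → R) = min(1, 1 − 0.392 + 0.929) = min(1, 1.537) = 1.000
Q ⊕ Q = min(1, 0.940 + 0.940) = min(1, 1.880) = 1.000
((R → P) → ((R ⊕ P) → R)) → (Q ⊕ Q) = min(1, 1 − 1.000 + 1.000) = min(1, 1.000) = 1.000
~(((R → P) → ((R ⊕ P) → R)) → (Q ⊕ Q)) = 1 − 1.000 = 0.000
~~(((R → P) → ((R ⊕ P) → R)) → (Q ⊕ Q)) = 1 − 0.000 = 1.000

1.000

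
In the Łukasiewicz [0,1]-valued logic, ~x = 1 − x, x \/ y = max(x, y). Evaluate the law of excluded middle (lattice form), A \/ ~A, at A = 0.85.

~A = 1 − 0.85 = 0.15
A \/ ~A = max(0.85, 0.15) = 0.85
(The value 0.85 < 1 shows this instance is not satisfied; not a Ł∞-tautology — its value is max(a, 1−a).)

0.85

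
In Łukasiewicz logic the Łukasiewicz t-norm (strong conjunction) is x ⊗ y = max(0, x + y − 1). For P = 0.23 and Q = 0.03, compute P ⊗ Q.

0.00

P ⊗ Q = max(0, 0.23 + 0.03 − 1) = max(0, -0.74) = 0.00
For comparison, the Gödel (minimum) t-norm min(x, y) would give 0.03.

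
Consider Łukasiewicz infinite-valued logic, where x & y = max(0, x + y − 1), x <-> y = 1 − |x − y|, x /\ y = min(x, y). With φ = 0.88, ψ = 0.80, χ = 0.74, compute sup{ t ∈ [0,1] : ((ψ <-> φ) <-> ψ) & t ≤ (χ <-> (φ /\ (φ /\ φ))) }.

0.98

ψ <-> φ = 1 − |0.80 − 0.88| = 1 − 0.08 = 0.92
(ψ <-> φ) <-> ψ = 1 − |0.92 − 0.80| = 1 − 0.12 = 0.88
So the left factor is (ψ <-> φ) <-> ψ = 0.88.
φ /\ φ = min(0.88, 0.88) = 0.88
φ /\ (φ /\ φ) = min(0.88, 0.88) = 0.88
χ <-> (φ /\ (φ /\ φ)) = 1 − |0.74 − 0.88| = 1 − 0.14 = 0.86
So the right-hand bound is χ <-> (φ /\ (φ /\ φ)) = 0.86.
The residuum of the Łukasiewicz t-norm gives the supremum: min(1, 1 − 0.88 + 0.86).
1 − 0.88 + 0.86 = 0.98, so t = min(1, 0.98) = 0.98.
Check: 0.88 & 0.98 = max(0, 0.86) = 0.86 ≤ 0.86.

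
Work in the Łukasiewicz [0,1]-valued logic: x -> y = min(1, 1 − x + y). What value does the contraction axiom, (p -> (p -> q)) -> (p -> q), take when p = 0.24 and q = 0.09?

p -> q = min(1, 1 − 0.24 + 0.09) = min(1, 0.85) = 0.85
p -> (p -> q) = min(1, 1 − 0.24 + 0.85) = min(1, 1.61) = 1.00
(p -> (p -> q)) -> (p -> q) = min(1, 1 − 1.00 + 0.85) = min(1, 0.85) = 0.85
(The value 0.85 < 1 shows this instance is not satisfied; fails in Ł∞ (the t-norm is not idempotent).)

0.85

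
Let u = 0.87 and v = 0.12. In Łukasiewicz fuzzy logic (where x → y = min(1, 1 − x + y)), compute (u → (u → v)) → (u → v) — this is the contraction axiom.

u → v = min(1, 1 − 0.87 + 0.12) = min(1, 0.25) = 0.25
u → (u → v) = min(1, 1 − 0.87 + 0.25) = min(1, 0.38) = 0.38
(u → (u → v)) → (u → v) = min(1, 1 − 0.38 + 0.25) = min(1, 0.87) = 0.87
(The value 0.87 < 1 shows this instance is not satisfied; fails in Ł∞ (the t-norm is not idempotent).)

0.87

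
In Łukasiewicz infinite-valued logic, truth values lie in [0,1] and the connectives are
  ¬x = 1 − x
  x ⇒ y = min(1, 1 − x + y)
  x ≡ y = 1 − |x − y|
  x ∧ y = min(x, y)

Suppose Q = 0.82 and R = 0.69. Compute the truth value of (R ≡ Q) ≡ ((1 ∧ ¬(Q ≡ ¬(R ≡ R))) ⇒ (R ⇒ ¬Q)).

R ≡ Q = 1 − |0.69 − 0.82| = 1 − 0.13 = 0.87
R ≡ R = 1 − |0.69 − 0.69| = 1 − 0.00 = 1.00
¬(R ≡ R) = 1 − 1.00 = 0.00
Q ≡ ¬(R ≡ R) = 1 − |0.82 − 0.00| = 1 − 0.82 = 0.18
¬(Q ≡ ¬(R ≡ R)) = 1 − 0.18 = 0.82
1 ∧ ¬(Q ≡ ¬(R ≡ R)) = min(1.00, 0.82) = 0.82
¬Q = 1 − 0.82 = 0.18
R ⇒ ¬Q = min(1, 1 − 0.69 + 0.18) = min(1, 0.49) = 0.49
(1 ∧ ¬(Q ≡ ¬(R ≡ R))) ⇒ (R ⇒ ¬Q) = min(1, 1 − 0.82 + 0.49) = min(1, 0.67) = 0.67
(R ≡ Q) ≡ ((1 ∧ ¬(Q ≡ ¬(R ≡ R))) ⇒ (R ⇒ ¬Q)) = 1 − |0.87 − 0.67| = 1 − 0.20 = 0.80

0.80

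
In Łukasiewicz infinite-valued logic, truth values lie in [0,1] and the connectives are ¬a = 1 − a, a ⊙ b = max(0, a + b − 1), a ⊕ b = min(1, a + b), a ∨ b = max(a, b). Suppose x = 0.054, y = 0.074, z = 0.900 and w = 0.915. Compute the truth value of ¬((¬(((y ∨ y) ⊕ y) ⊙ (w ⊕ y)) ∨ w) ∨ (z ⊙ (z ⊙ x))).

y ∨ y = max(0.074, 0.074) = 0.074
(y ∨ y) ⊕ y = min(1, 0.074 + 0.074) = min(1, 0.148) = 0.148
w ⊕ y = min(1, 0.915 + 0.074) = min(1, 0.989) = 0.989
((y ∨ y) ⊕ y) ⊙ (w ⊕ y) = max(0, 0.148 + 0.989 − 1) = max(0, 0.137) = 0.137
¬(((y ∨ y) ⊕ y) ⊙ (w ⊕ y)) = 1 − 0.137 = 0.863
¬(((y ∨ y) ⊕ y) ⊙ (w ⊕ y)) ∨ w = max(0.863, 0.915) = 0.915
z ⊙ x = max(0, 0.900 + 0.054 − 1) = max(0, -0.046) = 0.000
z ⊙ (z ⊙ x) = max(0, 0.900 + 0.000 − 1) = max(0, -0.100) = 0.000
(¬(((y ∨ y) ⊕ y) ⊙ (w ⊕ y)) ∨ w) ∨ (z ⊙ (z ⊙ x)) = max(0.915, 0.000) = 0.915
¬((¬(((y ∨ y) ⊕ y) ⊙ (w ⊕ y)) ∨ w) ∨ (z ⊙ (z ⊙ x))) = 1 − 0.915 = 0.085

0.085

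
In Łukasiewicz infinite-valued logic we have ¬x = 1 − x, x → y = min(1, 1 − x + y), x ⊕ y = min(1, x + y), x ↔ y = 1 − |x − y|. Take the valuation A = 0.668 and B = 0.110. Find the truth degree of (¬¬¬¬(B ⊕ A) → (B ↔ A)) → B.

0.446

B ⊕ A = min(1, 0.110 + 0.668) = min(1, 0.778) = 0.778
¬(B ⊕ A) = 1 − 0.778 = 0.222
¬¬(B ⊕ A) = 1 − 0.222 = 0.778
¬¬¬(B ⊕ A) = 1 − 0.778 = 0.222
¬¬¬¬(B ⊕ A) = 1 − 0.222 = 0.778
B ↔ A = 1 − |0.110 − 0.668| = 1 − 0.558 = 0.442
¬¬¬¬(B ⊕ A) → (B ↔ A) = min(1, 1 − 0.778 + 0.442) = min(1, 0.664) = 0.664
(¬¬¬¬(B ⊕ A) → (B ↔ A)) → B = min(1, 1 − 0.664 + 0.110) = min(1, 0.446) = 0.446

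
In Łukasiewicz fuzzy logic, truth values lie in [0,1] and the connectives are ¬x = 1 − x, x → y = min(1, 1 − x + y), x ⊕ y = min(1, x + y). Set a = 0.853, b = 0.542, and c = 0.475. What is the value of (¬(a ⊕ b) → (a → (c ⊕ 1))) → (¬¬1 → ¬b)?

a ⊕ b = min(1, 0.853 + 0.542) = min(1, 1.395) = 1.000
¬(a ⊕ b) = 1 − 1.000 = 0.000
c ⊕ 1 = min(1, 0.475 + 1.000) = min(1, 1.475) = 1.000
a → (c ⊕ 1) = min(1, 1 − 0.853 + 1.000) = min(1, 1.147) = 1.000
¬(a ⊕ b) → (a → (c ⊕ 1)) = min(1, 1 − 0.000 + 1.000) = min(1, 2.000) = 1.000
¬1 = 1 − 1.000 = 0.000
¬¬1 = 1 − 0.000 = 1.000
¬b = 1 − 0.542 = 0.458
¬¬1 → ¬b = min(1, 1 − 1.000 + 0.458) = min(1, 0.458) = 0.458
(¬(a ⊕ b) → (a → (c ⊕ 1))) → (¬¬1 → ¬b) = min(1, 1 − 1.000 + 0.458) = min(1, 0.458) = 0.458

0.458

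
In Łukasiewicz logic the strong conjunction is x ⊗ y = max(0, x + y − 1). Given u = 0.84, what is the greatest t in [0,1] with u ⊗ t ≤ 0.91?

1.00

The residuum of the Łukasiewicz t-norm gives the supremum: min(1, 1 − 0.84 + 0.91).
1 − 0.84 + 0.91 = 1.07, so t = min(1, 1.07) = 1.00.
Check: 0.84 ⊗ 1.00 = max(0, 0.84) = 0.84 ≤ 0.91.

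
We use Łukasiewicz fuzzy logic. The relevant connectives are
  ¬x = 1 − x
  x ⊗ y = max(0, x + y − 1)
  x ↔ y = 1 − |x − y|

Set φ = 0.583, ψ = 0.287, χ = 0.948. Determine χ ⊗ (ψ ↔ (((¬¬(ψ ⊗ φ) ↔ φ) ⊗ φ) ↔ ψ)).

0.522

ψ ⊗ φ = max(0, 0.287 + 0.583 − 1) = max(0, -0.130) = 0.000
¬(ψ ⊗ φ) = 1 − 0.000 = 1.000
¬¬(ψ ⊗ φ) = 1 − 1.000 = 0.000
¬¬(ψ ⊗ φ) ↔ φ = 1 − |0.000 − 0.583| = 1 − 0.583 = 0.417
(¬¬(ψ ⊗ φ) ↔ φ) ⊗ φ = max(0, 0.417 + 0.583 − 1) = max(0, 0.000) = 0.000
((¬¬(ψ ⊗ φ) ↔ φ) ⊗ φ) ↔ ψ = 1 − |0.000 − 0.287| = 1 − 0.287 = 0.713
ψ ↔ (((¬¬(ψ ⊗ φ) ↔ φ) ⊗ φ) ↔ ψ) = 1 − |0.287 − 0.713| = 1 − 0.426 = 0.574
χ ⊗ (ψ ↔ (((¬¬(ψ ⊗ φ) ↔ φ) ⊗ φ) ↔ ψ)) = max(0, 0.948 + 0.574 − 1) = max(0, 0.522) = 0.522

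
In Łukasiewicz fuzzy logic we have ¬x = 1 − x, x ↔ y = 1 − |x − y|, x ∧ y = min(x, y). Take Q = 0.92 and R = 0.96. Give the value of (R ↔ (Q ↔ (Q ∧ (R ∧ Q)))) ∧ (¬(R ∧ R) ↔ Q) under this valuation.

R ∧ Q = min(0.96, 0.92) = 0.92
Q ∧ (R ∧ Q) = min(0.92, 0.92) = 0.92
Q ↔ (Q ∧ (R ∧ Q)) = 1 − |0.92 − 0.92| = 1 − 0.00 = 1.00
R ↔ (Q ↔ (Q ∧ (R ∧ Q))) = 1 − |0.96 − 1.00| = 1 − 0.04 = 0.96
R ∧ R = min(0.96, 0.96) = 0.96
¬(R ∧ R) = 1 − 0.96 = 0.04
¬(R ∧ R) ↔ Q = 1 − |0.04 − 0.92| = 1 − 0.88 = 0.12
(R ↔ (Q ↔ (Q ∧ (R ∧ Q)))) ∧ (¬(R ∧ R) ↔ Q) = min(0.96, 0.12) = 0.12

0.12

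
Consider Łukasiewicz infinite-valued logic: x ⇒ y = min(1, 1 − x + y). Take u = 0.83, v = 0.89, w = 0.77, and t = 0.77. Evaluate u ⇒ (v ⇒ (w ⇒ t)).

w ⇒ t = min(1, 1 − 0.77 + 0.77) = min(1, 1.00) = 1.00
v ⇒ (w ⇒ t) = min(1, 1 − 0.89 + 1.00) = min(1, 1.11) = 1.00
u ⇒ (v ⇒ (w ⇒ t)) = min(1, 1 − 0.83 + 1.00) = min(1, 1.17) = 1.00

1.00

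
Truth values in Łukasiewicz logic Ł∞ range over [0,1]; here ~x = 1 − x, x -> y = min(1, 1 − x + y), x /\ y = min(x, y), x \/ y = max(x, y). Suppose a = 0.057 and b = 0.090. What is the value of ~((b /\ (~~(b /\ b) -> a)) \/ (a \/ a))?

b /\ b = min(0.090, 0.090) = 0.090
~(b /\ b) = 1 − 0.090 = 0.910
~~(b /\ b) = 1 − 0.910 = 0.090
~~(b /\ b) -> a = min(1, 1 − 0.090 + 0.057) = min(1, 0.967) = 0.967
b /\ (~~(b /\ b) -> a) = min(0.090, 0.967) = 0.090
a \/ a = max(0.057, 0.057) = 0.057
(b /\ (~~(b /\ b) -> a)) \/ (a \/ a) = max(0.090, 0.057) = 0.090
~((b /\ (~~(b /\ b) -> a)) \/ (a \/ a)) = 1 − 0.090 = 0.910

0.910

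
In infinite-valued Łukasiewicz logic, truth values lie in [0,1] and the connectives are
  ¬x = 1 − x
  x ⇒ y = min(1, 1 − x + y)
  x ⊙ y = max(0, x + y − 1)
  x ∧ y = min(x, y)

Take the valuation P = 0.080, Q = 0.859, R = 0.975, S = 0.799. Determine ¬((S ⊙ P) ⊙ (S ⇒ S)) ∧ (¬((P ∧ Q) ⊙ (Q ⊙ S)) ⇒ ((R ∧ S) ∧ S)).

S ⊙ P = max(0, 0.799 + 0.080 − 1) = max(0, -0.121) = 0.000
S ⇒ S = min(1, 1 − 0.799 + 0.799) = min(1, 1.000) = 1.000
(S ⊙ P) ⊙ (S ⇒ S) = max(0, 0.000 + 1.000 − 1) = max(0, 0.000) = 0.000
¬((S ⊙ P) ⊙ (S ⇒ S)) = 1 − 0.000 = 1.000
P ∧ Q = min(0.080, 0.859) = 0.080
Q ⊙ S = max(0, 0.859 + 0.799 − 1) = max(0, 0.658) = 0.658
(P ∧ Q) ⊙ (Q ⊙ S) = max(0, 0.080 + 0.658 − 1) = max(0, -0.262) = 0.000
¬((P ∧ Q) ⊙ (Q ⊙ S)) = 1 − 0.000 = 1.000
R ∧ S = min(0.975, 0.799) = 0.799
(R ∧ S) ∧ S = min(0.799, 0.799) = 0.799
¬((P ∧ Q) ⊙ (Q ⊙ S)) ⇒ ((R ∧ S) ∧ S) = min(1, 1 − 1.000 + 0.799) = min(1, 0.799) = 0.799
¬((S ⊙ P) ⊙ (S ⇒ S)) ∧ (¬((P ∧ Q) ⊙ (Q ⊙ S)) ⇒ ((R ∧ S) ∧ S)) = min(1.000, 0.799) = 0.799

0.799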